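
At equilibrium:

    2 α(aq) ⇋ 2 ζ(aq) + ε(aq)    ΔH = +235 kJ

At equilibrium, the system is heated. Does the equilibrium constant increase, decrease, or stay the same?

increases

K depends on temperature via the van 't Hoff relation. The forward reaction is endothermic, so raising T increases K.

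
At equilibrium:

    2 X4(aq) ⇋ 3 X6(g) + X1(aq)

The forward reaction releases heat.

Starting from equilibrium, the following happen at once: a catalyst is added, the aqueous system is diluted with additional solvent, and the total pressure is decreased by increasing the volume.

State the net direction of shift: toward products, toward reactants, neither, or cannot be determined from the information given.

A catalyst speeds both forward and reverse rates equally; it changes neither Q nor K — no shift from this change.
Dilution lowers every aqueous concentration by the same factor. Δn_aq = 1 − 2 = -1, so the system shifts toward the side with more dissolved moles — to the left.
Gas moles: reactants 0, products 3 (Δn_gas = +3). Expansion shifts the system toward the side with more moles of gas — to the right.
The individual effects push in opposite directions; without quantitative information the net direction cannot be determined.

cannot be determined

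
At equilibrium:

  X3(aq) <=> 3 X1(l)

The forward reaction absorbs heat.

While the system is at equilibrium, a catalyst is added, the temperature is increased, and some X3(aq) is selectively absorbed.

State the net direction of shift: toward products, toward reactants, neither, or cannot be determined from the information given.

A catalyst speeds both forward and reverse rates equally; it changes neither Q nor K — no shift from this change.
The forward reaction is endothermic. Raising T favours the endothermic direction — shift to the right.
Removing X3 (aq), a reactant, drives the reaction to the left.
The individual effects push in opposite directions; without quantitative information the net direction cannot be determined.

cannot be determined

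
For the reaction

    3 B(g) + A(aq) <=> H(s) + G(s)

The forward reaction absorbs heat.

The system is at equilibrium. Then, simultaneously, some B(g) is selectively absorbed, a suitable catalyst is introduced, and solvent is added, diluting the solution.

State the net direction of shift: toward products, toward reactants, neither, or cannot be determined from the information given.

left

Removing B (g), a reactant, drives the reaction to the left.
A catalyst speeds both forward and reverse rates equally; it changes neither Q nor K — no shift from this change.
Dilution lowers every aqueous concentration by the same factor. Δn_aq = 0 − 1 = -1, so the system shifts toward the side with more dissolved moles — to the left.
Only the nonzero effect(s) matter; the net shift is to the left.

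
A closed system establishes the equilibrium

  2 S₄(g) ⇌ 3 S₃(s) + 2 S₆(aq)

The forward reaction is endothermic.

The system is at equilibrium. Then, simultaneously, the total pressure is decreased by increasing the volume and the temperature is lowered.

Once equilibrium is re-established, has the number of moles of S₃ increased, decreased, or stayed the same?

decreases

Gas moles: reactants 2, products 0 (Δn_gas = -2). Expansion shifts the system toward the side with more moles of gas — to the left.
The forward reaction is endothermic. Lowering T favours the exothermic direction — shift to the left.
The net shift is to the left. S₃ is a product, so its amount decreases.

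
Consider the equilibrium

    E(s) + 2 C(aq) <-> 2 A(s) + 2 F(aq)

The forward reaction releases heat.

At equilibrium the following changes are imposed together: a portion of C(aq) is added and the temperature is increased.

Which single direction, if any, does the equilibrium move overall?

cannot be determined

Adding C (aq), a reactant, drives the reaction to the right.
The forward reaction is exothermic. Raising T favours the endothermic direction — shift to the left.
The individual effects push in opposite directions; without quantitative information the net direction cannot be determined.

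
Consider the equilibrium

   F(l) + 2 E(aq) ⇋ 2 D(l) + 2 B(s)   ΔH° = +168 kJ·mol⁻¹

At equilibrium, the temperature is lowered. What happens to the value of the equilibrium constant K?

K depends on temperature via the van 't Hoff relation. The forward reaction is endothermic, so lowering T decreases K.

decreases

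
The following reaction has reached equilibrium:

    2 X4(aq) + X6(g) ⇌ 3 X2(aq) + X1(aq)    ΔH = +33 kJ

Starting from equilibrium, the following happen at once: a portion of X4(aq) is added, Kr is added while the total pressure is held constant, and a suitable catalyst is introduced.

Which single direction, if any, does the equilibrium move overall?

Adding X4 (aq), a reactant, drives the reaction to the right.
Adding inert gas at constant total pressure expands the volume and lowers every reacting partial pressure. With Δn_gas = 0 − 1 = -1, Q moves away from K toward the side with fewer gas moles, so the system shifts toward the side with more gas moles — to the left.
A catalyst speeds both forward and reverse rates equally; it changes neither Q nor K — no shift from this change.
The individual effects push in opposite directions; without quantitative information the net direction cannot be determined.

cannot be determined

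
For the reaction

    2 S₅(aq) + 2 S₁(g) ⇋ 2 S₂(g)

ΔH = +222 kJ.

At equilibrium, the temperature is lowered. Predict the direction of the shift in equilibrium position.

left

The forward reaction is endothermic. Lowering T favours the exothermic direction — shift to the left.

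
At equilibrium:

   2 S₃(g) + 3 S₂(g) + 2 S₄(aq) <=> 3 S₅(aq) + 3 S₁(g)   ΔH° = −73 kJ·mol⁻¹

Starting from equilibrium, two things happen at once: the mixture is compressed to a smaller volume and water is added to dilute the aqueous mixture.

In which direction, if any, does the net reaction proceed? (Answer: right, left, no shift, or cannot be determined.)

right

Gas moles: reactants 5, products 3 (Δn_gas = -2). Compression shifts the system toward the side with fewer moles of gas — to the right.
Dilution lowers every aqueous concentration by the same factor. Δn_aq = 3 − 2 = +1, so the system shifts toward the side with more dissolved moles — to the right.
All effects act in the same direction — net shift to the right.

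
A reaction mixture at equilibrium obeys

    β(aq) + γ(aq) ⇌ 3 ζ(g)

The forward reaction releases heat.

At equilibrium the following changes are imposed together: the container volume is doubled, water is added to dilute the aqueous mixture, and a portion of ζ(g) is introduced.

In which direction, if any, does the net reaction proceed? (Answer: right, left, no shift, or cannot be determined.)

Gas moles: reactants 0, products 3 (Δn_gas = +3). Expansion shifts the system toward the side with more moles of gas — to the right.
Dilution lowers every aqueous concentration by the same factor. Δn_aq = 0 − 2 = -2, so the system shifts toward the side with more dissolved moles — to the left.
Adding ζ (g), a product, drives the reaction to the left.
The individual effects push in opposite directions; without quantitative information the net direction cannot be determined.

cannot be determined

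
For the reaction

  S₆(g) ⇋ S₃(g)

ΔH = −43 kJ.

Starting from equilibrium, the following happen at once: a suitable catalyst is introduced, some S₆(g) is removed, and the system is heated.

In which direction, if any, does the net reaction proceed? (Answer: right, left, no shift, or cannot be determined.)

A catalyst speeds both forward and reverse rates equally; it changes neither Q nor K — no shift from this change.
Removing S₆ (g), a reactant, drives the reaction to the left.
The forward reaction is exothermic. Raising T favours the endothermic direction — shift to the left.
Only the nonzero effect(s) matter; the net shift is to the left.

left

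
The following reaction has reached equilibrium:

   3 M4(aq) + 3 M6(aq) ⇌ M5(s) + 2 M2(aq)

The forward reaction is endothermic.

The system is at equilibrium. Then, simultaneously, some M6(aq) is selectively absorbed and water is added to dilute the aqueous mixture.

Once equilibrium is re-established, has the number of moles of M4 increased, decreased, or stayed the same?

increases

Removing M6 (aq), a reactant, drives the reaction to the left.
Dilution lowers every aqueous concentration by the same factor. Δn_aq = 2 − 6 = -4, so the system shifts toward the side with more dissolved moles — to the left.
The net shift is to the left. M4 is a reactant, so its amount increases.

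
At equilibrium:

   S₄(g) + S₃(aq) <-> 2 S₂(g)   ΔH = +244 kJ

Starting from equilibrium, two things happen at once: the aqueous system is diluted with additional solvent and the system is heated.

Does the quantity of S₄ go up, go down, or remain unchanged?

cannot be determined

Dilution lowers every aqueous concentration by the same factor. Δn_aq = 0 − 1 = -1, so the system shifts toward the side with more dissolved moles — to the left.
The forward reaction is endothermic. Raising T favours the endothermic direction — shift to the right.
The two effects oppose each other, so the net shift — and hence the change in S₄ — cannot be determined from the given information.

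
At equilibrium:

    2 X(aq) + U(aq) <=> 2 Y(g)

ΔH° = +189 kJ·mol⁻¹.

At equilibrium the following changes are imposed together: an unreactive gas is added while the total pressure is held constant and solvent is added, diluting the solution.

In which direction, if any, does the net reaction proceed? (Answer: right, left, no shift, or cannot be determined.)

Adding inert gas at constant total pressure expands the volume and lowers every reacting partial pressure. With Δn_gas = 2 − 0 = +2, Q moves away from K toward the side with fewer gas moles, so the system shifts toward the side with more gas moles — to the right.
Dilution lowers every aqueous concentration by the same factor. Δn_aq = 0 − 3 = -3, so the system shifts toward the side with more dissolved moles — to the left.
The individual effects push in opposite directions; without quantitative information the net direction cannot be determined.

cannot be determined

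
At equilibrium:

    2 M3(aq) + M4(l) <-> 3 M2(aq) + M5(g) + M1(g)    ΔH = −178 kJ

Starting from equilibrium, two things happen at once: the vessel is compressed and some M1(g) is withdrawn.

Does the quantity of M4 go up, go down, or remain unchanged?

cannot be determined

Gas moles: reactants 0, products 2 (Δn_gas = +2). Compression shifts the system toward the side with fewer moles of gas — to the left.
Removing M1 (g), a product, drives the reaction to the right.
The two effects oppose each other, so the net shift — and hence the change in M4 — cannot be determined from the given information.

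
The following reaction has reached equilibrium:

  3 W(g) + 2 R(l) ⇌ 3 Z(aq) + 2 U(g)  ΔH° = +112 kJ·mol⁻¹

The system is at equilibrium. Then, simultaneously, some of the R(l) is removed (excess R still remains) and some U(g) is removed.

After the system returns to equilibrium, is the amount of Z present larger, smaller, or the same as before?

increases

R is a pure liquid; its activity is 1 regardless of amount, so Q is unaffected — no shift from this change.
Removing U (g), a product, drives the reaction to the right.
The net shift is to the right. Z is a product, so its amount increases.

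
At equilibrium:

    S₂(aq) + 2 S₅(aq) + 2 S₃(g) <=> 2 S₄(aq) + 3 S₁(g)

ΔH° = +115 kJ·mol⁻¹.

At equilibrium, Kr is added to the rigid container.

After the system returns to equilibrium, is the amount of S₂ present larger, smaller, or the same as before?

unchanged

At constant volume, adding an inert gas leaves every reacting species' partial pressure unchanged, so Q is unchanged — no shift from this change.
No net shift occurs, so the amount of S₂ is unchanged.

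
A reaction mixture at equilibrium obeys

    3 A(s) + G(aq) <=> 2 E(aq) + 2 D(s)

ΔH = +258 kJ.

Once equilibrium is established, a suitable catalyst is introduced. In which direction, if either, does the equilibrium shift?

no shift

A catalyst speeds both forward and reverse rates equally; it changes neither Q nor K — no shift from this change.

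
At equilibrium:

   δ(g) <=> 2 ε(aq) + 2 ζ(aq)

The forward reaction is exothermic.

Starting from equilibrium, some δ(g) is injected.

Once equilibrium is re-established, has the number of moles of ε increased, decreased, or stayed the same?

increases

Adding δ (g), a reactant, drives the reaction to the right.
The net shift is to the right. ε is a product, so its amount increases.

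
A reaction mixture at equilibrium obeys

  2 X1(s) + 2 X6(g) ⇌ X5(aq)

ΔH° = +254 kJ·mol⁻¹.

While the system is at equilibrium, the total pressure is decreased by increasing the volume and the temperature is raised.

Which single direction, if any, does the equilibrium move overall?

Gas moles: reactants 2, products 0 (Δn_gas = -2). Expansion shifts the system toward the side with more moles of gas — to the left.
The forward reaction is endothermic. Raising T favours the endothermic direction — shift to the right.
The individual effects push in opposite directions; without quantitative information the net direction cannot be determined.

cannot be determined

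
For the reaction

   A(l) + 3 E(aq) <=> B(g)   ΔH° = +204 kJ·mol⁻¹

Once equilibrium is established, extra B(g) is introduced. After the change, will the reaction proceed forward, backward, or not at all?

left

Adding B (g), a product, drives the reaction to the left.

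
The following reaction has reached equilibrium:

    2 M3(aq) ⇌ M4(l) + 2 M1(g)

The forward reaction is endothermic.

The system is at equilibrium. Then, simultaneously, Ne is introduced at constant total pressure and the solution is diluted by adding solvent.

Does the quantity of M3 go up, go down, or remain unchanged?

Adding inert gas at constant total pressure expands the volume and lowers every reacting partial pressure. With Δn_gas = 2 − 0 = +2, Q moves away from K toward the side with fewer gas moles, so the system shifts toward the side with more gas moles — to the right.
Dilution lowers every aqueous concentration by the same factor. Δn_aq = 0 − 2 = -2, so the system shifts toward the side with more dissolved moles — to the left.
The two effects oppose each other, so the net shift — and hence the change in M3 — cannot be determined from the given information.

cannot be determined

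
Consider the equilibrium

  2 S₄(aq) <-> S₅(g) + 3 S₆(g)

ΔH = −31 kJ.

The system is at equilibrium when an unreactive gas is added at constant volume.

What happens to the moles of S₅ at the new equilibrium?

unchanged

At constant volume, adding an inert gas leaves every reacting species' partial pressure unchanged, so Q is unchanged — no shift from this change.
No net shift occurs, so the amount of S₅ is unchanged.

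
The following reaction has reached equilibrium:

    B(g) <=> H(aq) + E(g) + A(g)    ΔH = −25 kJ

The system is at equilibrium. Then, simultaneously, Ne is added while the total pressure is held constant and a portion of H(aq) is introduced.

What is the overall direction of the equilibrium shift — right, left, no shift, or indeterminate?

Adding inert gas at constant total pressure expands the volume and lowers every reacting partial pressure. With Δn_gas = 2 − 1 = +1, Q moves away from K toward the side with fewer gas moles, so the system shifts toward the side with more gas moles — to the right.
Adding H (aq), a product, drives the reaction to the left.
The individual effects push in opposite directions; without quantitative information the net direction cannot be determined.

cannot be determined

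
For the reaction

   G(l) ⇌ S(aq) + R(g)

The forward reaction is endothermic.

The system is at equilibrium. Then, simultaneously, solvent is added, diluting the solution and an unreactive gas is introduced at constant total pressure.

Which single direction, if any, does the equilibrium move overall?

right

Dilution lowers every aqueous concentration by the same factor. Δn_aq = 1 − 0 = +1, so the system shifts toward the side with more dissolved moles — to the right.
Adding inert gas at constant total pressure expands the volume and lowers every reacting partial pressure. With Δn_gas = 1 − 0 = +1, Q moves away from K toward the side with fewer gas moles, so the system shifts toward the side with more gas moles — to the right.
All effects act in the same direction — net shift to the right.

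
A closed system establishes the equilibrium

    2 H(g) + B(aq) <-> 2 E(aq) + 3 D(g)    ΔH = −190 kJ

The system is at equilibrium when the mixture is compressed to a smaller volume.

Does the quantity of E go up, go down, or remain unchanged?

Gas moles: reactants 2, products 3 (Δn_gas = +1). Compression shifts the system toward the side with fewer moles of gas — to the left.
The net shift is to the left. E is a product, so its amount decreases.

decreases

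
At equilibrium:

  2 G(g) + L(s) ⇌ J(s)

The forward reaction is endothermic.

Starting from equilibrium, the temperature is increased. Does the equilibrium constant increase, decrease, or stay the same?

K depends on temperature via the van 't Hoff relation. The forward reaction is endothermic, so raising T increases K.

increases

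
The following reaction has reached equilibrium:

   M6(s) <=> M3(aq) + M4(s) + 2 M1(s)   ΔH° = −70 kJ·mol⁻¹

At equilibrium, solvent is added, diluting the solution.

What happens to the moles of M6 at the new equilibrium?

decreases

Dilution lowers every aqueous concentration by the same factor. Δn_aq = 1 − 0 = +1, so the system shifts toward the side with more dissolved moles — to the right.
The net shift is to the right. M6 is a reactant, so its amount decreases.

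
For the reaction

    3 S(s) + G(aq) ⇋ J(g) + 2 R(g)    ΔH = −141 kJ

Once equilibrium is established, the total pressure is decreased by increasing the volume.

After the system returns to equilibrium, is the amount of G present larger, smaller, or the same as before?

Gas moles: reactants 0, products 3 (Δn_gas = +3). Expansion shifts the system toward the side with more moles of gas — to the right.
The net shift is to the right. G is a reactant, so its amount decreases.

decreases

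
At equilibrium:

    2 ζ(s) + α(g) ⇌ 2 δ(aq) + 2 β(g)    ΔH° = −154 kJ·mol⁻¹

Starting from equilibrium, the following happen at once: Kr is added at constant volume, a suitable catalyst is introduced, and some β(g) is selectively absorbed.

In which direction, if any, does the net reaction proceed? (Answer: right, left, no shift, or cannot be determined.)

right

At constant volume, adding an inert gas leaves every reacting species' partial pressure unchanged, so Q is unchanged — no shift from this change.
A catalyst speeds both forward and reverse rates equally; it changes neither Q nor K — no shift from this change.
Removing β (g), a product, drives the reaction to the right.
Only the nonzero effect(s) matter; the net shift is to the right.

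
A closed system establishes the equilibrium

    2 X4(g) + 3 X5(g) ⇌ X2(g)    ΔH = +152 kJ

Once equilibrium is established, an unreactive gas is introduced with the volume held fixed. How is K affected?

unchanged

The equilibrium constant depends only on temperature. This perturbation changes neither the position of equilibrium nor K.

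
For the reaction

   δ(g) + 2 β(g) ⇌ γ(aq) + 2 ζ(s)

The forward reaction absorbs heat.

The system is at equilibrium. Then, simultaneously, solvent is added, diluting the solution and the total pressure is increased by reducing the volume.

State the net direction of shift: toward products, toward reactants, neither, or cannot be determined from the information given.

right

Dilution lowers every aqueous concentration by the same factor. Δn_aq = 1 − 0 = +1, so the system shifts toward the side with more dissolved moles — to the right.
Gas moles: reactants 3, products 0 (Δn_gas = -3). Compression shifts the system toward the side with fewer moles of gas — to the right.
All effects act in the same direction — net shift to the right.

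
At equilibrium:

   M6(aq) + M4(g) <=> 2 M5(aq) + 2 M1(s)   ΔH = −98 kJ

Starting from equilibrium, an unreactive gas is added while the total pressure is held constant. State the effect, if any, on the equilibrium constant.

The equilibrium constant depends only on temperature. This perturbation may move the position of equilibrium, but since T is unchanged, K itself is unchanged.

unchanged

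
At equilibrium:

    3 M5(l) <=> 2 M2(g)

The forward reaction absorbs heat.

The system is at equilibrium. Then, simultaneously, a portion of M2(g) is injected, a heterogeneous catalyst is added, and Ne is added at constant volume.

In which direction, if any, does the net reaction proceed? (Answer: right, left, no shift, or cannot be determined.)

left

Adding M2 (g), a product, drives the reaction to the left.
A catalyst speeds both forward and reverse rates equally; it changes neither Q nor K — no shift from this change.
At constant volume, adding an inert gas leaves every reacting species' partial pressure unchanged, so Q is unchanged — no shift from this change.
Only the nonzero effect(s) matter; the net shift is to the left.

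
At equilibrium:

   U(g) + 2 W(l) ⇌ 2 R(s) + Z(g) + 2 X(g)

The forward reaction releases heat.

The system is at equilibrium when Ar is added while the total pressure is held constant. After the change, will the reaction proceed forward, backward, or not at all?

Adding inert gas at constant total pressure expands the volume and lowers every reacting partial pressure. With Δn_gas = 3 − 1 = +2, Q moves away from K toward the side with fewer gas moles, so the system shifts toward the side with more gas moles — to the right.

right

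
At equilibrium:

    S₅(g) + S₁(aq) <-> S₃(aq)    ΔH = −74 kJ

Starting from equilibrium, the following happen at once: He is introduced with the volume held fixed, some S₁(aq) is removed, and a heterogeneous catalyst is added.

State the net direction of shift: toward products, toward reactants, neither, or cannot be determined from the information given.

left

At constant volume, adding an inert gas leaves every reacting species' partial pressure unchanged, so Q is unchanged — no shift from this change.
Removing S₁ (aq), a reactant, drives the reaction to the left.
A catalyst speeds both forward and reverse rates equally; it changes neither Q nor K — no shift from this change.
Only the nonzero effect(s) matter; the net shift is to the left.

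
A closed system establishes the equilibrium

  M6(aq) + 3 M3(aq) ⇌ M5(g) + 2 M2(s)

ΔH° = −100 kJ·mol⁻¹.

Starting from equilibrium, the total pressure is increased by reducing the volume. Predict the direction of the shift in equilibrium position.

Gas moles: reactants 0, products 1 (Δn_gas = +1). Compression shifts the system toward the side with fewer moles of gas — to the left.

left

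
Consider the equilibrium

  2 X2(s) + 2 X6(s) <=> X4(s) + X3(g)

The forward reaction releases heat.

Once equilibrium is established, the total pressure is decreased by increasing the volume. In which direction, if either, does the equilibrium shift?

Gas moles: reactants 0, products 1 (Δn_gas = +1). Expansion shifts the system toward the side with more moles of gas — to the right.

right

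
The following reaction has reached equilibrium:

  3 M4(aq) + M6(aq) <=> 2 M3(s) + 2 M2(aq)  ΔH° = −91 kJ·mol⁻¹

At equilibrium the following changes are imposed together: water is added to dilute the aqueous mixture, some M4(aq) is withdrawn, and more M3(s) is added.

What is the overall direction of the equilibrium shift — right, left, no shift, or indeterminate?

Dilution lowers every aqueous concentration by the same factor. Δn_aq = 2 − 4 = -2, so the system shifts toward the side with more dissolved moles — to the left.
Removing M4 (aq), a reactant, drives the reaction to the left.
M3 is a pure solid; its activity is 1 regardless of amount, so Q is unaffected — no shift from this change.
Only the nonzero effect(s) matter; the net shift is to the left.

left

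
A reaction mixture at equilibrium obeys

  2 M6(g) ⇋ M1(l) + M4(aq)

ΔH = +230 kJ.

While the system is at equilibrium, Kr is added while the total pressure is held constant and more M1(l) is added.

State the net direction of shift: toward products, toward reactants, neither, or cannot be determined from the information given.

left

Adding inert gas at constant total pressure expands the volume and lowers every reacting partial pressure. With Δn_gas = 0 − 2 = -2, Q moves away from K toward the side with fewer gas moles, so the system shifts toward the side with more gas moles — to the left.
M1 is a pure liquid; its activity is 1 regardless of amount, so Q is unaffected — no shift from this change.
Only the nonzero effect(s) matter; the net shift is to the left.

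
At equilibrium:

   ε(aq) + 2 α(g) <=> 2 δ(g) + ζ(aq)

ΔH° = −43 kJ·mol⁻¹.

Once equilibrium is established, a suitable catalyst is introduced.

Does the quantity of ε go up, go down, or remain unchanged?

unchanged

A catalyst speeds both forward and reverse rates equally; it changes neither Q nor K — no shift from this change.
No net shift occurs, so the amount of ε is unchanged.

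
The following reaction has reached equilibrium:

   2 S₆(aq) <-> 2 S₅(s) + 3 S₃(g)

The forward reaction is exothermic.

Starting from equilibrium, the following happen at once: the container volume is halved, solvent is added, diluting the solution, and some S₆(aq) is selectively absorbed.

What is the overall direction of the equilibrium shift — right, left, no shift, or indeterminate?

Gas moles: reactants 0, products 3 (Δn_gas = +3). Compression shifts the system toward the side with fewer moles of gas — to the left.
Dilution lowers every aqueous concentration by the same factor. Δn_aq = 0 − 2 = -2, so the system shifts toward the side with more dissolved moles — to the left.
Removing S₆ (aq), a reactant, drives the reaction to the left.
All effects act in the same direction — net shift to the left.

left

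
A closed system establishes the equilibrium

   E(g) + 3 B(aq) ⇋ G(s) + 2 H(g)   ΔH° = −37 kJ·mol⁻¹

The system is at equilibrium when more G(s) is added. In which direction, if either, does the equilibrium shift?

no shift

G is a pure solid; its activity is 1 regardless of amount, so Q is unaffected — no shift from this change.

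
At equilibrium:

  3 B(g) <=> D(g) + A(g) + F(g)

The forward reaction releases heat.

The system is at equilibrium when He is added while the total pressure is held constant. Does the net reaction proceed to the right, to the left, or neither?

no shift

Adding inert gas at constant total pressure expands the volume, scaling every reacting partial pressure by the same factor. Δn_gas = 3 − 3 = 0, so Q is unchanged — no shift.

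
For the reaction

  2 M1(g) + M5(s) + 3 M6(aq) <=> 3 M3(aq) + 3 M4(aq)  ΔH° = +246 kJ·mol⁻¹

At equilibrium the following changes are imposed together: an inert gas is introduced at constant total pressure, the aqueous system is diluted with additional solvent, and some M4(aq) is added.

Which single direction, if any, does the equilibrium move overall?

cannot be determined

Adding inert gas at constant total pressure expands the volume and lowers every reacting partial pressure. With Δn_gas = 0 − 2 = -2, Q moves away from K toward the side with fewer gas moles, so the system shifts toward the side with more gas moles — to the left.
Dilution lowers every aqueous concentration by the same factor. Δn_aq = 6 − 3 = +3, so the system shifts toward the side with more dissolved moles — to the right.
Adding M4 (aq), a product, drives the reaction to the left.
The individual effects push in opposite directions; without quantitative information the net direction cannot be determined.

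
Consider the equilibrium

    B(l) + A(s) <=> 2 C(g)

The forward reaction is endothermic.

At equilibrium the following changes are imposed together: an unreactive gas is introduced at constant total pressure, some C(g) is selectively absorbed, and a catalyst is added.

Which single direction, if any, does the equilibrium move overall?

Adding inert gas at constant total pressure expands the volume and lowers every reacting partial pressure. With Δn_gas = 2 − 0 = +2, Q moves away from K toward the side with fewer gas moles, so the system shifts toward the side with more gas moles — to the right.
Removing C (g), a product, drives the reaction to the right.
A catalyst speeds both forward and reverse rates equally; it changes neither Q nor K — no shift from this change.
Only the nonzero effect(s) matter; the net shift is to the right.

right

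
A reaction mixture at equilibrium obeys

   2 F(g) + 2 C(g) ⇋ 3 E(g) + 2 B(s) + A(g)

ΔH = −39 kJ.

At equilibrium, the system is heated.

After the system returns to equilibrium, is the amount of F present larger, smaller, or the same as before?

increases

The forward reaction is exothermic. Raising T favours the endothermic direction — shift to the left.
The net shift is to the left. F is a reactant, so its amount increases.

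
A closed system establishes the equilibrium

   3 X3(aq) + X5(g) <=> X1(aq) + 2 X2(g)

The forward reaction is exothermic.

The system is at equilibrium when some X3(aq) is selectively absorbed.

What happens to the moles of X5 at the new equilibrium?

increases

Removing X3 (aq), a reactant, drives the reaction to the left.
The net shift is to the left. X5 is a reactant, so its amount increases.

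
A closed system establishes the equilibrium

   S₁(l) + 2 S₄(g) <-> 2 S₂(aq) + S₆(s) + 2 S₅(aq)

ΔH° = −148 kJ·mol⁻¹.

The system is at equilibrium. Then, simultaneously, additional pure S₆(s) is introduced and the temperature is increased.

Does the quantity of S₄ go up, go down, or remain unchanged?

increases

S₆ is a pure solid; its activity is 1 regardless of amount, so Q is unaffected — no shift from this change.
The forward reaction is exothermic. Raising T favours the endothermic direction — shift to the left.
The net shift is to the left. S₄ is a reactant, so its amount increases.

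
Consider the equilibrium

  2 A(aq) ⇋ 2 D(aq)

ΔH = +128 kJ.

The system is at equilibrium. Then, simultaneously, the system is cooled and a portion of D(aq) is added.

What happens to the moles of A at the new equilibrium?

increases

The forward reaction is endothermic. Lowering T favours the exothermic direction — shift to the left.
Adding D (aq), a product, drives the reaction to the left.
The net shift is to the left. A is a reactant, so its amount increases.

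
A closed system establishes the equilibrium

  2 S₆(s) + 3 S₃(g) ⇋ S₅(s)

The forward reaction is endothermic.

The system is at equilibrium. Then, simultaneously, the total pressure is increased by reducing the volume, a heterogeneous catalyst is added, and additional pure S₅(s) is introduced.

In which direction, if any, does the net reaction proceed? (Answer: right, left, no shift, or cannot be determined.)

right

Gas moles: reactants 3, products 0 (Δn_gas = -3). Compression shifts the system toward the side with fewer moles of gas — to the right.
A catalyst speeds both forward and reverse rates equally; it changes neither Q nor K — no shift from this change.
S₅ is a pure solid; its activity is 1 regardless of amount, so Q is unaffected — no shift from this change.
Only the nonzero effect(s) matter; the net shift is to the right.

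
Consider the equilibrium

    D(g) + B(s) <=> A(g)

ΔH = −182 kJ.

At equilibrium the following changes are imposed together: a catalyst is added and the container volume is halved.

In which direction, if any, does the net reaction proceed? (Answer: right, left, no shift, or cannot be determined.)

A catalyst speeds both forward and reverse rates equally; it changes neither Q nor K — no shift from this change.
Gas moles: reactants 1, products 1. Δn_gas = 0, so a volume change leaves Q equal to K — no shift from this change.
None of the changes alters Q relative to K, so there is no net shift.

no shift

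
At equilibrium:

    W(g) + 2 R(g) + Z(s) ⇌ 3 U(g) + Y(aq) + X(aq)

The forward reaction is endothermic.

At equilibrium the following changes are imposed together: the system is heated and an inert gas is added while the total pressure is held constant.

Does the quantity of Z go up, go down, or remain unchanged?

decreases

The forward reaction is endothermic. Raising T favours the endothermic direction — shift to the right.
Adding inert gas at constant total pressure expands the volume, scaling every reacting partial pressure by the same factor. Δn_gas = 3 − 3 = 0, so Q is unchanged — no shift.
The net shift is to the right. Z is a reactant, so its amount decreases.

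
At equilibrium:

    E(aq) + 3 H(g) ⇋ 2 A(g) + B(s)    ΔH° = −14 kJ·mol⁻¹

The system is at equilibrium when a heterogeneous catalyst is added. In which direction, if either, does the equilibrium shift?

A catalyst speeds both forward and reverse rates equally; it changes neither Q nor K — no shift from this change.

no shift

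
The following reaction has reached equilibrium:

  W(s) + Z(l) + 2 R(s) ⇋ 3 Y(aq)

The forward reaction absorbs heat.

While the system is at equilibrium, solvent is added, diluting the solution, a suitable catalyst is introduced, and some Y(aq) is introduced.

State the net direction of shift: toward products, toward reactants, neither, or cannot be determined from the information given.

Dilution lowers every aqueous concentration by the same factor. Δn_aq = 3 − 0 = +3, so the system shifts toward the side with more dissolved moles — to the right.
A catalyst speeds both forward and reverse rates equally; it changes neither Q nor K — no shift from this change.
Adding Y (aq), a product, drives the reaction to the left.
The individual effects push in opposite directions; without quantitative information the net direction cannot be determined.

cannot be determined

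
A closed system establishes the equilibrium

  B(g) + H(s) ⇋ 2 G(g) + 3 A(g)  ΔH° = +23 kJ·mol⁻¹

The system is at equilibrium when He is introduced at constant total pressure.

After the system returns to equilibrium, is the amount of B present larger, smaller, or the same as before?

decreases

Adding inert gas at constant total pressure expands the volume and lowers every reacting partial pressure. With Δn_gas = 5 − 1 = +4, Q moves away from K toward the side with fewer gas moles, so the system shifts toward the side with more gas moles — to the right.
The net shift is to the right. B is a reactant, so its amount decreases.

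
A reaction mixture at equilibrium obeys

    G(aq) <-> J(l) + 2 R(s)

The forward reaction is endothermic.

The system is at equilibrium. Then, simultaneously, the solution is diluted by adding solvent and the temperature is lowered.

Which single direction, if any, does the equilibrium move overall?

Dilution lowers every aqueous concentration by the same factor. Δn_aq = 0 − 1 = -1, so the system shifts toward the side with more dissolved moles — to the left.
The forward reaction is endothermic. Lowering T favours the exothermic direction — shift to the left.
All effects act in the same direction — net shift to the left.

left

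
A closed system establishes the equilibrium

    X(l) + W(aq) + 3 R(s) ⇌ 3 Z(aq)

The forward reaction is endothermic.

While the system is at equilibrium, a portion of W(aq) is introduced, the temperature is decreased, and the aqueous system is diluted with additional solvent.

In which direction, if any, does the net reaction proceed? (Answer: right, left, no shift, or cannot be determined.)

cannot be determined

Adding W (aq), a reactant, drives the reaction to the right.
The forward reaction is endothermic. Lowering T favours the exothermic direction — shift to the left.
Dilution lowers every aqueous concentration by the same factor. Δn_aq = 3 − 1 = +2, so the system shifts toward the side with more dissolved moles — to the right.
The individual effects push in opposite directions; without quantitative information the net direction cannot be determined.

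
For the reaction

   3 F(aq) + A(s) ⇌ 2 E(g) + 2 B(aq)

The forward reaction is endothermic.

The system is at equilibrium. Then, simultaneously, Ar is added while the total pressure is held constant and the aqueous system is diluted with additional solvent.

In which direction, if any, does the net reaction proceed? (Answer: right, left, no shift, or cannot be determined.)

Adding inert gas at constant total pressure expands the volume and lowers every reacting partial pressure. With Δn_gas = 2 − 0 = +2, Q moves away from K toward the side with fewer gas moles, so the system shifts toward the side with more gas moles — to the right.
Dilution lowers every aqueous concentration by the same factor. Δn_aq = 2 − 3 = -1, so the system shifts toward the side with more dissolved moles — to the left.
The individual effects push in opposite directions; without quantitative information the net direction cannot be determined.

cannot be determined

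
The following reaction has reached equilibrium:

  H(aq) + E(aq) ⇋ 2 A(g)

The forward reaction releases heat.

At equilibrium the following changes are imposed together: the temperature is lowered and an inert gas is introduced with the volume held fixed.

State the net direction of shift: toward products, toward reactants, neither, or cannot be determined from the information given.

The forward reaction is exothermic. Lowering T favours the exothermic direction — shift to the right.
At constant volume, adding an inert gas leaves every reacting species' partial pressure unchanged, so Q is unchanged — no shift from this change.
Only the nonzero effect(s) matter; the net shift is to the right.

right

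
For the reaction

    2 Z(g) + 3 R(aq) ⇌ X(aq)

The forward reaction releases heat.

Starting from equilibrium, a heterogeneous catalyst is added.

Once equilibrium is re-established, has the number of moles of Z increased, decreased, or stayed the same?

A catalyst speeds both forward and reverse rates equally; it changes neither Q nor K — no shift from this change.
No net shift occurs, so the amount of Z is unchanged.

unchanged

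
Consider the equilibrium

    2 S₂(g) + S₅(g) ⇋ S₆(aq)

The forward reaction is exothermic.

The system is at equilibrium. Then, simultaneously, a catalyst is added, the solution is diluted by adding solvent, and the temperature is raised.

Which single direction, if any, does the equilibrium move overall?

A catalyst speeds both forward and reverse rates equally; it changes neither Q nor K — no shift from this change.
Dilution lowers every aqueous concentration by the same factor. Δn_aq = 1 − 0 = +1, so the system shifts toward the side with more dissolved moles — to the right.
The forward reaction is exothermic. Raising T favours the endothermic direction — shift to the left.
The individual effects push in opposite directions; without quantitative information the net direction cannot be determined.

cannot be determined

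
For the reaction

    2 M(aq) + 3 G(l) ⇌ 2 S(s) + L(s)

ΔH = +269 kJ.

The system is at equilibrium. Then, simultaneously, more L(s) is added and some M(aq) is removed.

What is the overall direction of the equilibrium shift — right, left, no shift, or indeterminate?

L is a pure solid; its activity is 1 regardless of amount, so Q is unaffected — no shift from this change.
Removing M (aq), a reactant, drives the reaction to the left.
Only the nonzero effect(s) matter; the net shift is to the left.

left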